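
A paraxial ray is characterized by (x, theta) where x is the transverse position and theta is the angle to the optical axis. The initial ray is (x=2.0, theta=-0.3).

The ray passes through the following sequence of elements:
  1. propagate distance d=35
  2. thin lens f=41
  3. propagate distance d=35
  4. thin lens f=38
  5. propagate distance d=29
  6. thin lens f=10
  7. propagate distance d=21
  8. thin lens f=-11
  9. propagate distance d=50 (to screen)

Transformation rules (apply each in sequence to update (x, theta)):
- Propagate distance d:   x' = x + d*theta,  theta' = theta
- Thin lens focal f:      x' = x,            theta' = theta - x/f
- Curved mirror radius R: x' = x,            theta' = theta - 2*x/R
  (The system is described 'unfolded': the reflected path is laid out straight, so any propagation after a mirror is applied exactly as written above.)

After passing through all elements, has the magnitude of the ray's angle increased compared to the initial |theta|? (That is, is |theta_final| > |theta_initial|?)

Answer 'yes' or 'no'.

Answer: yes

Derivation:
Initial: x=2.0000 theta=-0.3000
After 1 (propagate distance d=35): x=-8.5000 theta=-0.3000
After 2 (thin lens f=41): x=-8.5000 theta=-19/205 (≈-0.0927)
After 3 (propagate distance d=35): x=-963/82 (≈-11.7439) theta=-19/205 (≈-0.0927)
After 4 (thin lens f=38): x=-963/82 (≈-11.7439) theta=3371/15580 (≈0.2164)
After 5 (propagate distance d=29): x=-85211/15580 (≈-5.4693) theta=3371/15580 (≈0.2164)
After 6 (thin lens f=10): x=-85211/15580 (≈-5.4693) theta=6259/8200 (≈0.7633)
After 7 (propagate distance d=21): x=1645231/155800 (≈10.5599) theta=6259/8200 (≈0.7633)
After 8 (thin lens f=-11): x=1645231/155800 (≈10.5599) theta=1476681/856900 (≈1.7233)
After 9 (propagate distance d=50 (to screen)): x=165765641/1713800 (≈96.7240) theta=1476681/856900 (≈1.7233)
|theta_initial|=0.3000 |theta_final|=1476681/856900 (≈1.7233) -> increased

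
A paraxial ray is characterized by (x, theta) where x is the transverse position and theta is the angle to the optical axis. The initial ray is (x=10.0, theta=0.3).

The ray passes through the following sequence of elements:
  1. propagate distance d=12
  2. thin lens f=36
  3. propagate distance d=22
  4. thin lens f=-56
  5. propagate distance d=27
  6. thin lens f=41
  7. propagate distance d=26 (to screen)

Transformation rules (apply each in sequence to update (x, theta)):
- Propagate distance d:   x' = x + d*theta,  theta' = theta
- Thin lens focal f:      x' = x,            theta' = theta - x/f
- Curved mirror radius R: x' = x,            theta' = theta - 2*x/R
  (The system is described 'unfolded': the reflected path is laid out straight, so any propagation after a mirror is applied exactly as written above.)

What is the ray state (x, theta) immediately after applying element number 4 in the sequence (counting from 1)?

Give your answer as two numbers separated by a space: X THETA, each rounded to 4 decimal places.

Initial: x=10.0000 theta=0.3000
After 1 (propagate distance d=12): x=13.6000 theta=0.3000
After 2 (thin lens f=36): x=13.6000 theta=-7/90 (≈-0.0778)
After 3 (propagate distance d=22): x=107/9 (≈11.8889) theta=-7/90 (≈-0.0778)
After 4 (thin lens f=-56): x=107/9 (≈11.8889) theta=113/840 (≈0.1345)
Rounded to 4 decimal places: x = 11.8889, theta = 0.1345

Answer: 11.8889 0.1345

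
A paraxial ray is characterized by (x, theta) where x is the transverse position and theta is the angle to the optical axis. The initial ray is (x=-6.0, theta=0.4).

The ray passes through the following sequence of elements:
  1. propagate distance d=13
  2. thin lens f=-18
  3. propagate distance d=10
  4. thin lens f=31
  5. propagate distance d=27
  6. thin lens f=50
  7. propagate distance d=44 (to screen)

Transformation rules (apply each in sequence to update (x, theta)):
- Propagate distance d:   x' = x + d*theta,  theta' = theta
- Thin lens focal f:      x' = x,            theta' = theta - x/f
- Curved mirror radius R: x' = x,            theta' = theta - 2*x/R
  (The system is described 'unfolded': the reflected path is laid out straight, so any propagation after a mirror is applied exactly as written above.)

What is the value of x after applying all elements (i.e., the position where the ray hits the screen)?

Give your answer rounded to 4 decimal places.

Initial: x=-6.0000 theta=0.4000
After 1 (propagate distance d=13): x=-0.8000 theta=0.4000
After 2 (thin lens f=-18): x=-0.8000 theta=16/45 (≈0.3556)
After 3 (propagate distance d=10): x=124/45 (≈2.7556) theta=16/45 (≈0.3556)
After 4 (thin lens f=31): x=124/45 (≈2.7556) theta=4/15 (≈0.2667)
After 5 (propagate distance d=27): x=448/45 (≈9.9556) theta=4/15 (≈0.2667)
After 6 (thin lens f=50): x=448/45 (≈9.9556) theta=76/1125 (≈0.0676)
After 7 (propagate distance d=44 (to screen)): x=12.9280 theta=76/1125 (≈0.0676)
Rounded to 4 decimal places: x = 12.9280

Answer: 12.9280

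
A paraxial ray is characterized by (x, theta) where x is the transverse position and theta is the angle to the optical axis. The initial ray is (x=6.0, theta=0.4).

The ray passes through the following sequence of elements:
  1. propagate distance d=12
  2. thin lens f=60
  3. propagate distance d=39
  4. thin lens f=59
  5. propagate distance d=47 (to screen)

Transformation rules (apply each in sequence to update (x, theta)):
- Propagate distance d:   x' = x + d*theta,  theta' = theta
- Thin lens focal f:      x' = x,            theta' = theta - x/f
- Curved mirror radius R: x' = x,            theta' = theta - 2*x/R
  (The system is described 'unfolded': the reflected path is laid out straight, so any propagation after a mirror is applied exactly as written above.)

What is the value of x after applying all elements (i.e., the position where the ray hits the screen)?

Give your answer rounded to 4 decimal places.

Answer: 14.2817

Derivation:
Initial: x=6.0000 theta=0.4000
After 1 (propagate distance d=12): x=10.8000 theta=0.4000
After 2 (thin lens f=60): x=10.8000 theta=0.2200
After 3 (propagate distance d=39): x=19.3800 theta=0.2200
After 4 (thin lens f=59): x=19.3800 theta=-32/295 (≈-0.1085)
After 5 (propagate distance d=47 (to screen)): x=42131/2950 (≈14.2817) theta=-32/295 (≈-0.1085)
Rounded to 4 decimal places: x = 14.2817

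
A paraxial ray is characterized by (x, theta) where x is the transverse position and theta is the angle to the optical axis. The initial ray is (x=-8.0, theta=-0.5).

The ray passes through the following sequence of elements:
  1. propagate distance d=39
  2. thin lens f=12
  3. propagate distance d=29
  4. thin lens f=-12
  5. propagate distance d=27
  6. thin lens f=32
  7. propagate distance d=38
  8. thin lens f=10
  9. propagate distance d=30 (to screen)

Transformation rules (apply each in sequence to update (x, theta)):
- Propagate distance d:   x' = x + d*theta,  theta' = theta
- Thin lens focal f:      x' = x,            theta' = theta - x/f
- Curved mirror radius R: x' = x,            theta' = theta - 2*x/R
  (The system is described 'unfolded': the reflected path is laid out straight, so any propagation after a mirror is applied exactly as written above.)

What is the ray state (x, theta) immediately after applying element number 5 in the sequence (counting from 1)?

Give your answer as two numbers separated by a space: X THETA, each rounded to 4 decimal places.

Initial: x=-8.0000 theta=-0.5000
After 1 (propagate distance d=39): x=-27.5000 theta=-0.5000
After 2 (thin lens f=12): x=-27.5000 theta=43/24 (≈1.7917)
After 3 (propagate distance d=29): x=587/24 (≈24.4583) theta=43/24 (≈1.7917)
After 4 (thin lens f=-12): x=587/24 (≈24.4583) theta=1103/288 (≈3.8299)
After 5 (propagate distance d=27): x=12275/96 (≈127.8646) theta=1103/288 (≈3.8299)
Rounded to 4 decimal places: x = 127.8646, theta = 3.8299

Answer: 127.8646 3.8299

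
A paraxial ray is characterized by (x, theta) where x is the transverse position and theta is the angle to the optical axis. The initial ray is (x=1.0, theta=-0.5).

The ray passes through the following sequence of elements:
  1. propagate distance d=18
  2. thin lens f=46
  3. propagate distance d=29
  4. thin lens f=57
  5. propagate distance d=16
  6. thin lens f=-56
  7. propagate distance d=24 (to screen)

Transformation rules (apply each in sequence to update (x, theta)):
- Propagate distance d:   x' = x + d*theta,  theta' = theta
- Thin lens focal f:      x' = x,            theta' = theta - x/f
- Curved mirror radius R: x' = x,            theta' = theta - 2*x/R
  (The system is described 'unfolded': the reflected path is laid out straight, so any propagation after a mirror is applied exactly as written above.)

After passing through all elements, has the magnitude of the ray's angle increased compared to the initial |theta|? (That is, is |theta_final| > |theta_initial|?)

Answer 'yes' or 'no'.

Answer: no

Derivation:
Initial: x=1.0000 theta=-0.5000
After 1 (propagate distance d=18): x=-8.0000 theta=-0.5000
After 2 (thin lens f=46): x=-8.0000 theta=-15/46 (≈-0.3261)
After 3 (propagate distance d=29): x=-803/46 (≈-17.4565) theta=-15/46 (≈-0.3261)
After 4 (thin lens f=57): x=-803/46 (≈-17.4565) theta=-26/1311 (≈-0.0198)
After 5 (propagate distance d=16): x=-46603/2622 (≈-17.7738) theta=-26/1311 (≈-0.0198)
After 6 (thin lens f=-56): x=-46603/2622 (≈-17.7738) theta=-16505/48944 (≈-0.3372)
After 7 (propagate distance d=24 (to screen)): x=-10321/399 (≈-25.8672) theta=-16505/48944 (≈-0.3372)
|theta_initial|=0.5000 |theta_final|=16505/48944 (≈0.3372) -> not increased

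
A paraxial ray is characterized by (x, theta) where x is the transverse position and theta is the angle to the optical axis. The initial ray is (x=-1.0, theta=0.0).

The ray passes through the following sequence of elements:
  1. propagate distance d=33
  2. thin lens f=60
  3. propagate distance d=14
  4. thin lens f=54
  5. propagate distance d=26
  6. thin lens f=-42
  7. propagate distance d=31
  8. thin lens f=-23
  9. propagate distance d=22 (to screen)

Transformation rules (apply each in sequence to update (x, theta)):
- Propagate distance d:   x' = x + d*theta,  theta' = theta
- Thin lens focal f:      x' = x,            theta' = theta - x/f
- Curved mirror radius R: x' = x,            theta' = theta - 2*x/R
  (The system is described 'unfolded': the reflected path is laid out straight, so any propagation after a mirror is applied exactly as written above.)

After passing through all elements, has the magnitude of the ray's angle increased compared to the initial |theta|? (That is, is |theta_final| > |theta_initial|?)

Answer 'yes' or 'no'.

Initial: x=-1.0000 theta=0.0000
After 1 (propagate distance d=33): x=-1.0000 theta=0.0000
After 2 (thin lens f=60): x=-1.0000 theta=1/60 (≈0.0167)
After 3 (propagate distance d=14): x=-23/30 (≈-0.7667) theta=1/60 (≈0.0167)
After 4 (thin lens f=54): x=-23/30 (≈-0.7667) theta=5/162 (≈0.0309)
After 5 (propagate distance d=26): x=29/810 (≈0.0358) theta=5/162 (≈0.0309)
After 6 (thin lens f=-42): x=29/810 (≈0.0358) theta=1079/34020 (≈0.0317)
After 7 (propagate distance d=31): x=34667/34020 (≈1.0190) theta=1079/34020 (≈0.0317)
After 8 (thin lens f=-23): x=34667/34020 (≈1.0190) theta=4957/65205 (≈0.0760)
After 9 (propagate distance d=22 (to screen)): x=2105989/782460 (≈2.6915) theta=4957/65205 (≈0.0760)
|theta_initial|=0.0000 |theta_final|=4957/65205 (≈0.0760) -> increased

Answer: yes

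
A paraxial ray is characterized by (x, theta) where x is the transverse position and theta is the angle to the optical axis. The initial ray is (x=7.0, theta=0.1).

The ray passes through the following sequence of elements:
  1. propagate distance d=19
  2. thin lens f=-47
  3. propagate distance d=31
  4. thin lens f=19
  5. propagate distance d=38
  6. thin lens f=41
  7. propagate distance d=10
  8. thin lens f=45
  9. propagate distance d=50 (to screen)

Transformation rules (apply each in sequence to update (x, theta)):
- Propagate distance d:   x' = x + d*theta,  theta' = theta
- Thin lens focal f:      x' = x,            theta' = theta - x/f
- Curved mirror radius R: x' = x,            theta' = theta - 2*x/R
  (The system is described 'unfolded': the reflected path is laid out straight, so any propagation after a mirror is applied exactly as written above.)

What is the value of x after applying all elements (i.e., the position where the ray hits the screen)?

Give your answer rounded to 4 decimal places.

Answer: -22.8742

Derivation:
Initial: x=7.0000 theta=0.1000
After 1 (propagate distance d=19): x=8.9000 theta=0.1000
After 2 (thin lens f=-47): x=8.9000 theta=68/235 (≈0.2894)
After 3 (propagate distance d=31): x=8399/470 (≈17.8702) theta=68/235 (≈0.2894)
After 4 (thin lens f=19): x=8399/470 (≈17.8702) theta=-1163/1786 (≈-0.6512)
After 5 (propagate distance d=38): x=-3231/470 (≈-6.8745) theta=-1163/1786 (≈-0.6512)
After 6 (thin lens f=41): x=-3231/470 (≈-6.8745) theta=-88513/183065 (≈-0.4835)
After 7 (propagate distance d=10): x=-4287209/366130 (≈-11.7095) theta=-88513/183065 (≈-0.4835)
After 8 (thin lens f=45): x=-4287209/366130 (≈-11.7095) theta=-3678961/16475850 (≈-0.2233)
After 9 (propagate distance d=50 (to screen)): x=-75374491/3295170 (≈-22.8742) theta=-3678961/16475850 (≈-0.2233)
Rounded to 4 decimal places: x = -22.8742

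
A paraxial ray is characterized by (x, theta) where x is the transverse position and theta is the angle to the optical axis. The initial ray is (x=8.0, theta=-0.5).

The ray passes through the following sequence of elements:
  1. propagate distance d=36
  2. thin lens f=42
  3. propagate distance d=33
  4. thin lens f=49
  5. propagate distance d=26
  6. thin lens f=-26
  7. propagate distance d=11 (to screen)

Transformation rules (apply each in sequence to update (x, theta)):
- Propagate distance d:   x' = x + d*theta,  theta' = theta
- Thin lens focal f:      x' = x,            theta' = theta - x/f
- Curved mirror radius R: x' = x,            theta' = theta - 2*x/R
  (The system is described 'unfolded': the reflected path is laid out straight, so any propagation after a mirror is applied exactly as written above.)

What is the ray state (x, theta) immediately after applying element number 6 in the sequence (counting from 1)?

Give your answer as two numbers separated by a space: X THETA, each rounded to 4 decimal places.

Initial: x=8.0000 theta=-0.5000
After 1 (propagate distance d=36): x=-10.0000 theta=-0.5000
After 2 (thin lens f=42): x=-10.0000 theta=-11/42 (≈-0.2619)
After 3 (propagate distance d=33): x=-261/14 (≈-18.6429) theta=-11/42 (≈-0.2619)
After 4 (thin lens f=49): x=-261/14 (≈-18.6429) theta=122/1029 (≈0.1186)
After 5 (propagate distance d=26): x=-32023/2058 (≈-15.5603) theta=122/1029 (≈0.1186)
After 6 (thin lens f=-26): x=-32023/2058 (≈-15.5603) theta=-25679/53508 (≈-0.4799)
Rounded to 4 decimal places: x = -15.5603, theta = -0.4799

Answer: -15.5603 -0.4799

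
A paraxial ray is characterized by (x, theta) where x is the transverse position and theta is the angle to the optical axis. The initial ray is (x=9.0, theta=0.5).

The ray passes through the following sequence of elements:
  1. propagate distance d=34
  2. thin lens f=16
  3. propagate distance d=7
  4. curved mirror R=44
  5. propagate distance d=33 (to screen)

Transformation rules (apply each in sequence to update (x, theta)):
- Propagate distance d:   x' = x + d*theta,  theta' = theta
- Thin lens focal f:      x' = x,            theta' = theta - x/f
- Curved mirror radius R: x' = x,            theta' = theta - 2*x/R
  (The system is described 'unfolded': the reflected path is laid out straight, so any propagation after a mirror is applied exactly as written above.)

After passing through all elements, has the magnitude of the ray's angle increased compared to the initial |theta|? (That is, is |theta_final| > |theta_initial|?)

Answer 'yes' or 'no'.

Initial: x=9.0000 theta=0.5000
After 1 (propagate distance d=34): x=26.0000 theta=0.5000
After 2 (thin lens f=16): x=26.0000 theta=-1.1250
After 3 (propagate distance d=7): x=18.1250 theta=-1.1250
After 4 (curved mirror R=44): x=18.1250 theta=-343/176 (≈-1.9489)
After 5 (propagate distance d=33 (to screen)): x=-46.1875 theta=-343/176 (≈-1.9489)
|theta_initial|=0.5000 |theta_final|=343/176 (≈1.9489) -> increased

Answer: yes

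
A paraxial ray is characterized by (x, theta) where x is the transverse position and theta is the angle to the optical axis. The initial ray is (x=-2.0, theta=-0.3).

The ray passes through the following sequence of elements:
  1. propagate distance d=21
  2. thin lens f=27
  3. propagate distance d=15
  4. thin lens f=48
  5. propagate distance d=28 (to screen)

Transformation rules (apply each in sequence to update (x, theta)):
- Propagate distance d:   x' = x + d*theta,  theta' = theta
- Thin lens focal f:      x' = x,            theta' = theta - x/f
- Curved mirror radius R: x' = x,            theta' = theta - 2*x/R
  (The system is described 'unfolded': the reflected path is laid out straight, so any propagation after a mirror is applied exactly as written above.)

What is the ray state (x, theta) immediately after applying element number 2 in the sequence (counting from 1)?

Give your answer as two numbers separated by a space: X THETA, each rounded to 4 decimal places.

Answer: -8.3000 0.0074

Derivation:
Initial: x=-2.0000 theta=-0.3000
After 1 (propagate distance d=21): x=-8.3000 theta=-0.3000
After 2 (thin lens f=27): x=-8.3000 theta=1/135 (≈0.0074)
Rounded to 4 decimal places: x = -8.3000, theta = 0.0074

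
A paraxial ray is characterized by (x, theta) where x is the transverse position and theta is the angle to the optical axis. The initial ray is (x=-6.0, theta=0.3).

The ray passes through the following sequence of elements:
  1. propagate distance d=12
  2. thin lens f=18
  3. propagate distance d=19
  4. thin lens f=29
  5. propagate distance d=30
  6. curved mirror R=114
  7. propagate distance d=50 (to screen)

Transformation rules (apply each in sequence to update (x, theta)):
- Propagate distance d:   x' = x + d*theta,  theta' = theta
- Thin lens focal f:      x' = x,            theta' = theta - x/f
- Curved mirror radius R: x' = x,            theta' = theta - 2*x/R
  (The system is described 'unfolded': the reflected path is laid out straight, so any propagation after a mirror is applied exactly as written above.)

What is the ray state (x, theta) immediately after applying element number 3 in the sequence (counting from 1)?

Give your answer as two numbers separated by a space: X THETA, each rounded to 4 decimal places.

Answer: 5.8333 0.4333

Derivation:
Initial: x=-6.0000 theta=0.3000
After 1 (propagate distance d=12): x=-2.4000 theta=0.3000
After 2 (thin lens f=18): x=-2.4000 theta=13/30 (≈0.4333)
After 3 (propagate distance d=19): x=35/6 (≈5.8333) theta=13/30 (≈0.4333)
Rounded to 4 decimal places: x = 5.8333, theta = 0.4333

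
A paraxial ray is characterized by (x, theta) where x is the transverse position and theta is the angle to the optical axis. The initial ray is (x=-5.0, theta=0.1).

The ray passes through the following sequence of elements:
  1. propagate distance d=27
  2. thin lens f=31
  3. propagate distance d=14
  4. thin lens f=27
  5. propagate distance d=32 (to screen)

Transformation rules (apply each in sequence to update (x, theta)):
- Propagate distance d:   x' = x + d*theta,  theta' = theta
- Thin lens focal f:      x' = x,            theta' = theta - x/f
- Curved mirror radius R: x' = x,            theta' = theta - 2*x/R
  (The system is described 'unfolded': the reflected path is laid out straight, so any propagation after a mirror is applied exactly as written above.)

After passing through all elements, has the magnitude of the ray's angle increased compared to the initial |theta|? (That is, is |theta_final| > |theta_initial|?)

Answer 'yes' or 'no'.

Answer: yes

Derivation:
Initial: x=-5.0000 theta=0.1000
After 1 (propagate distance d=27): x=-2.3000 theta=0.1000
After 2 (thin lens f=31): x=-2.3000 theta=27/155 (≈0.1742)
After 3 (propagate distance d=14): x=43/310 (≈0.1387) theta=27/155 (≈0.1742)
After 4 (thin lens f=27): x=43/310 (≈0.1387) theta=283/1674 (≈0.1691)
After 5 (propagate distance d=32 (to screen)): x=46441/8370 (≈5.5485) theta=283/1674 (≈0.1691)
|theta_initial|=0.1000 |theta_final|=283/1674 (≈0.1691) -> increased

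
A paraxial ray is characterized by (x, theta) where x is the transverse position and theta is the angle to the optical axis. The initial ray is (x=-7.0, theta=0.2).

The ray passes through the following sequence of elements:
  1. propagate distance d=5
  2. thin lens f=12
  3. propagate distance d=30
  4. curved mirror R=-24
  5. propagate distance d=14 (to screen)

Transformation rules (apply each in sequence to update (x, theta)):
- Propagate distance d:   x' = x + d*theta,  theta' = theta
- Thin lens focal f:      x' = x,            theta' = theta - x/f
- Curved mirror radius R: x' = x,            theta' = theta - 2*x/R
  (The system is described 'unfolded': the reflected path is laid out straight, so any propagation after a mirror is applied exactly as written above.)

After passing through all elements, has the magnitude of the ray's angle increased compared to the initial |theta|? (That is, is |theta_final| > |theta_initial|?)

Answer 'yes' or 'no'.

Answer: yes

Derivation:
Initial: x=-7.0000 theta=0.2000
After 1 (propagate distance d=5): x=-6.0000 theta=0.2000
After 2 (thin lens f=12): x=-6.0000 theta=0.7000
After 3 (propagate distance d=30): x=15.0000 theta=0.7000
After 4 (curved mirror R=-24): x=15.0000 theta=1.9500
After 5 (propagate distance d=14 (to screen)): x=42.3000 theta=1.9500
|theta_initial|=0.2000 |theta_final|=1.9500 -> increased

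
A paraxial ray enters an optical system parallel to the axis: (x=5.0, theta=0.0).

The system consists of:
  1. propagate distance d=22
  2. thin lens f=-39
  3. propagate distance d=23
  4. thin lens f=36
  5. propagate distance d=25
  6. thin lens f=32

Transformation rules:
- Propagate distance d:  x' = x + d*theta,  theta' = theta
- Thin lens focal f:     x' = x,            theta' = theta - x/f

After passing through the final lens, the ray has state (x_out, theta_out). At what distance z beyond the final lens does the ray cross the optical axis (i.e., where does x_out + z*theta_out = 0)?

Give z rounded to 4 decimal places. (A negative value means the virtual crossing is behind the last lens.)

Answer: 20.9710

Derivation:
Initial: x=5.0000 theta=0.0000
After 1 (propagate distance d=22): x=5.0000 theta=0.0000
After 2 (thin lens f=-39): x=5.0000 theta=5/39 (≈0.1282)
After 3 (propagate distance d=23): x=310/39 (≈7.9487) theta=5/39 (≈0.1282)
After 4 (thin lens f=36): x=310/39 (≈7.9487) theta=-5/54 (≈-0.0926)
After 5 (propagate distance d=25): x=3955/702 (≈5.6339) theta=-5/54 (≈-0.0926)
After 6 (thin lens f=32): x=3955/702 (≈5.6339) theta=-6035/22464 (≈-0.2687)
z_focus = -x_out/theta_out = -(3955/702)/(-6035/22464) = 25312/1207 ≈ 20.9710
Rounded to 4 decimal places: z = 20.9710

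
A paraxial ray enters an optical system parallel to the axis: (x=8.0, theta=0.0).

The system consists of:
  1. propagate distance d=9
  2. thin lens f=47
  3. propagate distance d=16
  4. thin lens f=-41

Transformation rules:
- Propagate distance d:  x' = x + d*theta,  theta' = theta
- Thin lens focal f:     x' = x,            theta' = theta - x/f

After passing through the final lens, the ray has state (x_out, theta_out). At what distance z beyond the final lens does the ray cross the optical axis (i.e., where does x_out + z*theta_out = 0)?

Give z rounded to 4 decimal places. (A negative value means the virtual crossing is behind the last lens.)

Answer: 127.1000

Derivation:
Initial: x=8.0000 theta=0.0000
After 1 (propagate distance d=9): x=8.0000 theta=0.0000
After 2 (thin lens f=47): x=8.0000 theta=-8/47 (≈-0.1702)
After 3 (propagate distance d=16): x=248/47 (≈5.2766) theta=-8/47 (≈-0.1702)
After 4 (thin lens f=-41): x=248/47 (≈5.2766) theta=-80/1927 (≈-0.0415)
z_focus = -x_out/theta_out = -(248/47)/(-80/1927) = 127.1000
Rounded to 4 decimal places: z = 127.1000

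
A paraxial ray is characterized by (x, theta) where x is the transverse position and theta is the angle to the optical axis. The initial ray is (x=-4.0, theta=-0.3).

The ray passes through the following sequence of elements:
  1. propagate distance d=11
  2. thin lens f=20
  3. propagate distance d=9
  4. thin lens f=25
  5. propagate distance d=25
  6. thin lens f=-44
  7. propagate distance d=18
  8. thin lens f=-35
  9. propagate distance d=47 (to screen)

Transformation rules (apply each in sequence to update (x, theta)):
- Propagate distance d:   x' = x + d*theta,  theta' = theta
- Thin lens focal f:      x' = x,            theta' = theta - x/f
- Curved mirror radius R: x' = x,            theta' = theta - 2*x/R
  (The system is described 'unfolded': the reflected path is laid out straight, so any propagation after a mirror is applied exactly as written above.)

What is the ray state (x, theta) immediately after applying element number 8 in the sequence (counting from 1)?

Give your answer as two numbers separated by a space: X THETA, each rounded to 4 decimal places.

Initial: x=-4.0000 theta=-0.3000
After 1 (propagate distance d=11): x=-7.3000 theta=-0.3000
After 2 (thin lens f=20): x=-7.3000 theta=0.0650
After 3 (propagate distance d=9): x=-6.7150 theta=0.0650
After 4 (thin lens f=25): x=-6.7150 theta=0.3336
After 5 (propagate distance d=25): x=1.6250 theta=0.3336
After 6 (thin lens f=-44): x=1.6250 theta=81517/220000 (≈0.3705)
After 7 (propagate distance d=18): x=912403/110000 (≈8.2946) theta=81517/220000 (≈0.3705)
After 8 (thin lens f=-35): x=912403/110000 (≈8.2946) theta=4677901/7700000 (≈0.6075)
Rounded to 4 decimal places: x = 8.2946, theta = 0.6075

Answer: 8.2946 0.6075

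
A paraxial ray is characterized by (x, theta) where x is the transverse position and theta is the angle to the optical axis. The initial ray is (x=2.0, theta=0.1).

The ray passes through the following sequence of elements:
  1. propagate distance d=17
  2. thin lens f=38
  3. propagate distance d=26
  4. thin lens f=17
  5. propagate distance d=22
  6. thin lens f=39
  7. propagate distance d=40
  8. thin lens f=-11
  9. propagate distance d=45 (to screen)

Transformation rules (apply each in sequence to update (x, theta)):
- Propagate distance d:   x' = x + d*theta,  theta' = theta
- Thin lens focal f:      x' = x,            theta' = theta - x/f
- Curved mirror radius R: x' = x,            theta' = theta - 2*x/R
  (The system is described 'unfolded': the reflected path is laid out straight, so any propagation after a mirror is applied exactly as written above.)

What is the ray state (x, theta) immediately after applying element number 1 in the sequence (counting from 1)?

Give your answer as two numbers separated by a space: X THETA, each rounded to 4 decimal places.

Answer: 3.7000 0.1000

Derivation:
Initial: x=2.0000 theta=0.1000
After 1 (propagate distance d=17): x=3.7000 theta=0.1000
Rounded to 4 decimal places: x = 3.7000, theta = 0.1000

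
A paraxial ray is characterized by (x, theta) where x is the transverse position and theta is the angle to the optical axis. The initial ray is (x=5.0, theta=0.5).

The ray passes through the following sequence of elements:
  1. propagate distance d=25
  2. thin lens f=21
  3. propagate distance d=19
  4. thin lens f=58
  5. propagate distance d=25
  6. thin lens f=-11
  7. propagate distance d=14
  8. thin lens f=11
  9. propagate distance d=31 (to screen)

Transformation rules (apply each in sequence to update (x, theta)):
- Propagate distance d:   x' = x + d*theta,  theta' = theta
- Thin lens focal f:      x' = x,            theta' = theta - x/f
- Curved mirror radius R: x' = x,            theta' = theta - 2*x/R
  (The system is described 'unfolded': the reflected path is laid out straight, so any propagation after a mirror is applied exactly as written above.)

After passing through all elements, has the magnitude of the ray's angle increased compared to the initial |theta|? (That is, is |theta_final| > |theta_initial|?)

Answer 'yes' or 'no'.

Initial: x=5.0000 theta=0.5000
After 1 (propagate distance d=25): x=17.5000 theta=0.5000
After 2 (thin lens f=21): x=17.5000 theta=-1/3 (≈-0.3333)
After 3 (propagate distance d=19): x=67/6 (≈11.1667) theta=-1/3 (≈-0.3333)
After 4 (thin lens f=58): x=67/6 (≈11.1667) theta=-61/116 (≈-0.5259)
After 5 (propagate distance d=25): x=-689/348 (≈-1.9799) theta=-61/116 (≈-0.5259)
After 6 (thin lens f=-11): x=-689/348 (≈-1.9799) theta=-1351/1914 (≈-0.7059)
After 7 (propagate distance d=14): x=-45407/3828 (≈-11.8618) theta=-1351/1914 (≈-0.7059)
After 8 (thin lens f=11): x=-45407/3828 (≈-11.8618) theta=15685/42108 (≈0.3725)
After 9 (propagate distance d=31 (to screen)): x=-2207/7018 (≈-0.3145) theta=15685/42108 (≈0.3725)
|theta_initial|=0.5000 |theta_final|=15685/42108 (≈0.3725) -> not increased

Answer: no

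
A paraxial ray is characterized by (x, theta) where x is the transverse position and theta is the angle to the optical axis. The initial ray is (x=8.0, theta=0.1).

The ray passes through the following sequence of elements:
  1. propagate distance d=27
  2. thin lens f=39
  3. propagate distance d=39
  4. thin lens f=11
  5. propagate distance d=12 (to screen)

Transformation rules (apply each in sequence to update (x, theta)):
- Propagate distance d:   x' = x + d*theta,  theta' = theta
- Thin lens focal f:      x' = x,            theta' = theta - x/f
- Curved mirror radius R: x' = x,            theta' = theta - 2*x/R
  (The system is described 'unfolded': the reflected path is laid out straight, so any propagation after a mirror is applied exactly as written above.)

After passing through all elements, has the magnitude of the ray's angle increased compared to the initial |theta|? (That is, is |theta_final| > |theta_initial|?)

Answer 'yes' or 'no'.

Initial: x=8.0000 theta=0.1000
After 1 (propagate distance d=27): x=10.7000 theta=0.1000
After 2 (thin lens f=39): x=10.7000 theta=-34/195 (≈-0.1744)
After 3 (propagate distance d=39): x=3.9000 theta=-34/195 (≈-0.1744)
After 4 (thin lens f=11): x=3.9000 theta=-2269/4290 (≈-0.5289)
After 5 (propagate distance d=12 (to screen)): x=-3499/1430 (≈-2.4469) theta=-2269/4290 (≈-0.5289)
|theta_initial|=0.1000 |theta_final|=2269/4290 (≈0.5289) -> increased

Answer: yes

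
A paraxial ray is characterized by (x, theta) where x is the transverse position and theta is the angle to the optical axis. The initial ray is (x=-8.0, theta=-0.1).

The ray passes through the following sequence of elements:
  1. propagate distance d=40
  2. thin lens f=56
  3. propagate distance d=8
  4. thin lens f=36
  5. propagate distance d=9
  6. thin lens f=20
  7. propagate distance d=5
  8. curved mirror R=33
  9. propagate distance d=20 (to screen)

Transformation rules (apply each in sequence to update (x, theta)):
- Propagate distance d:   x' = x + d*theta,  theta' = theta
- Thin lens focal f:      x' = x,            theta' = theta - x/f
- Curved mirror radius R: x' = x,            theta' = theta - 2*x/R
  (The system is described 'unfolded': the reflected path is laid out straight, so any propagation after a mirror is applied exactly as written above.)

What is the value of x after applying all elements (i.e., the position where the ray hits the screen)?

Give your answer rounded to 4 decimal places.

Answer: 16.4414

Derivation:
Initial: x=-8.0000 theta=-0.1000
After 1 (propagate distance d=40): x=-12.0000 theta=-0.1000
After 2 (thin lens f=56): x=-12.0000 theta=4/35 (≈0.1143)
After 3 (propagate distance d=8): x=-388/35 (≈-11.0857) theta=4/35 (≈0.1143)
After 4 (thin lens f=36): x=-388/35 (≈-11.0857) theta=19/45 (≈0.4222)
After 5 (propagate distance d=9): x=-51/7 (≈-7.2857) theta=19/45 (≈0.4222)
After 6 (thin lens f=20): x=-51/7 (≈-7.2857) theta=991/1260 (≈0.7865)
After 7 (propagate distance d=5): x=-845/252 (≈-3.3532) theta=991/1260 (≈0.7865)
After 8 (curved mirror R=33): x=-845/252 (≈-3.3532) theta=5879/5940 (≈0.9897)
After 9 (propagate distance d=20 (to screen)): x=136727/8316 (≈16.4414) theta=5879/5940 (≈0.9897)
Rounded to 4 decimal places: x = 16.4414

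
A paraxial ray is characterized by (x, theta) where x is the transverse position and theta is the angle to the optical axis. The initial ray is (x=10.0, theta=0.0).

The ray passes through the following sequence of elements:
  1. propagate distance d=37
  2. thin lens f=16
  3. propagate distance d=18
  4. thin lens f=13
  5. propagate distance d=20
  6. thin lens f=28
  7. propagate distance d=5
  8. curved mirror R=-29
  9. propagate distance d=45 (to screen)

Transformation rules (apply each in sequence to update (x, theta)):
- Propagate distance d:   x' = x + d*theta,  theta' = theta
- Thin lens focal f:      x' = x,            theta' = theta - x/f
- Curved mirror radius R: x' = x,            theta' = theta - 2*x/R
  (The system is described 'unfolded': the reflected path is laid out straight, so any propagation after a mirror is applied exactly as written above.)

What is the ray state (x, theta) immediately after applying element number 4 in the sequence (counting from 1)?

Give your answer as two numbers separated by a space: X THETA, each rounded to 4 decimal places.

Answer: -1.2500 -0.5288

Derivation:
Initial: x=10.0000 theta=0.0000
After 1 (propagate distance d=37): x=10.0000 theta=0.0000
After 2 (thin lens f=16): x=10.0000 theta=-0.6250
After 3 (propagate distance d=18): x=-1.2500 theta=-0.6250
After 4 (thin lens f=13): x=-1.2500 theta=-55/104 (≈-0.5288)
Rounded to 4 decimal places: x = -1.2500, theta = -0.5288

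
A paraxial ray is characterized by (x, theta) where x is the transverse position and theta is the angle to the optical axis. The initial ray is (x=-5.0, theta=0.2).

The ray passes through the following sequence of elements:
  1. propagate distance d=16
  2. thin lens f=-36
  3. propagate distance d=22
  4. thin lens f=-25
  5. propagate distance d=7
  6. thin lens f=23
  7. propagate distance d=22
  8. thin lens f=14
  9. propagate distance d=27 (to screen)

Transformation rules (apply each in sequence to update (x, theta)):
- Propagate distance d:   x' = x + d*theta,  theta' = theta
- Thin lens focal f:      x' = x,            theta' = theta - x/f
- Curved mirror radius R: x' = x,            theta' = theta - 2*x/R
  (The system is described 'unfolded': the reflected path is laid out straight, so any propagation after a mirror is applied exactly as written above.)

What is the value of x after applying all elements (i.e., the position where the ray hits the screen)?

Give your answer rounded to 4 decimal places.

Initial: x=-5.0000 theta=0.2000
After 1 (propagate distance d=16): x=-1.8000 theta=0.2000
After 2 (thin lens f=-36): x=-1.8000 theta=0.1500
After 3 (propagate distance d=22): x=1.5000 theta=0.1500
After 4 (thin lens f=-25): x=1.5000 theta=0.2100
After 5 (propagate distance d=7): x=2.9700 theta=0.2100
After 6 (thin lens f=23): x=2.9700 theta=93/1150 (≈0.0809)
After 7 (propagate distance d=22): x=10923/2300 (≈4.7491) theta=93/1150 (≈0.0809)
After 8 (thin lens f=14): x=10923/2300 (≈4.7491) theta=-8319/32200 (≈-0.2584)
After 9 (propagate distance d=27 (to screen)): x=-3117/1400 (≈-2.2264) theta=-8319/32200 (≈-0.2584)
Rounded to 4 decimal places: x = -2.2264

Answer: -2.2264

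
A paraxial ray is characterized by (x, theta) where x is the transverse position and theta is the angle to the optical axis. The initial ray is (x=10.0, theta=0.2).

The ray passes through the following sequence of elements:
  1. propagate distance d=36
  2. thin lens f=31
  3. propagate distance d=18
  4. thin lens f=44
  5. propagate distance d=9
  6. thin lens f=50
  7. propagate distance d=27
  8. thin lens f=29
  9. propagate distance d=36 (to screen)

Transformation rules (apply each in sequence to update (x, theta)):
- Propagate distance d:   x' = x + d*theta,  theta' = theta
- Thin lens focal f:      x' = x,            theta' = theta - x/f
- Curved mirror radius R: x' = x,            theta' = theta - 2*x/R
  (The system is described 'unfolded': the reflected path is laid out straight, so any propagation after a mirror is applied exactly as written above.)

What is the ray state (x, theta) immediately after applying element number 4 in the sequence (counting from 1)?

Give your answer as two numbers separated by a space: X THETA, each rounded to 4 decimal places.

Answer: 10.8129 -0.6006

Derivation:
Initial: x=10.0000 theta=0.2000
After 1 (propagate distance d=36): x=17.2000 theta=0.2000
After 2 (thin lens f=31): x=17.2000 theta=-11/31 (≈-0.3548)
After 3 (propagate distance d=18): x=1676/155 (≈10.8129) theta=-11/31 (≈-0.3548)
After 4 (thin lens f=44): x=1676/155 (≈10.8129) theta=-1024/1705 (≈-0.6006)
Rounded to 4 decimal places: x = 10.8129, theta = -0.6006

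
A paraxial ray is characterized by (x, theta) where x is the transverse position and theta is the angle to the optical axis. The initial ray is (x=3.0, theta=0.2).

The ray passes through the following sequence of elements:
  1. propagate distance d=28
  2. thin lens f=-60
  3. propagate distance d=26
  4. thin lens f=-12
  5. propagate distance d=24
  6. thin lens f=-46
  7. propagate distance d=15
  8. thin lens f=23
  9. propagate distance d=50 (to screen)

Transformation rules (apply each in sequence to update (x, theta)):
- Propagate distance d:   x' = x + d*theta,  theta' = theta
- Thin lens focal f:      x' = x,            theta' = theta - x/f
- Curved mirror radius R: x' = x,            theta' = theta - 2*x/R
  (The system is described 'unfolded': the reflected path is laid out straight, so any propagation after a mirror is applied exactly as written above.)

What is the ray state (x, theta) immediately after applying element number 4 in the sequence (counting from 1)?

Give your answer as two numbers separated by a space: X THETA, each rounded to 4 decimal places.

Answer: 17.5267 1.8039

Derivation:
Initial: x=3.0000 theta=0.2000
After 1 (propagate distance d=28): x=8.6000 theta=0.2000
After 2 (thin lens f=-60): x=8.6000 theta=103/300 (≈0.3433)
After 3 (propagate distance d=26): x=2629/150 (≈17.5267) theta=103/300 (≈0.3433)
After 4 (thin lens f=-12): x=2629/150 (≈17.5267) theta=3247/1800 (≈1.8039)
Rounded to 4 decimal places: x = 17.5267, theta = 1.8039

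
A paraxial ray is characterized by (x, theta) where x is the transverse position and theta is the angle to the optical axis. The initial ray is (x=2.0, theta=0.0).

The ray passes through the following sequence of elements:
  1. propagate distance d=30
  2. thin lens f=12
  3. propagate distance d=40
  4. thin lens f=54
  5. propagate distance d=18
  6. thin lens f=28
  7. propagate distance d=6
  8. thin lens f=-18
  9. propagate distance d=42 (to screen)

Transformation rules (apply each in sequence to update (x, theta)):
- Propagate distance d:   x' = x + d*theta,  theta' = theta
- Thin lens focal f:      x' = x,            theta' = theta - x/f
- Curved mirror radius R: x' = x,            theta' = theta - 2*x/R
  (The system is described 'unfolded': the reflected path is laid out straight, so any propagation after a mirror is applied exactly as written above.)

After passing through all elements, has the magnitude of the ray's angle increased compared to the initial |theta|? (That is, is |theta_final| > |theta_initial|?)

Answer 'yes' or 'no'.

Initial: x=2.0000 theta=0.0000
After 1 (propagate distance d=30): x=2.0000 theta=0.0000
After 2 (thin lens f=12): x=2.0000 theta=-1/6 (≈-0.1667)
After 3 (propagate distance d=40): x=-14/3 (≈-4.6667) theta=-1/6 (≈-0.1667)
After 4 (thin lens f=54): x=-14/3 (≈-4.6667) theta=-13/162 (≈-0.0802)
After 5 (propagate distance d=18): x=-55/9 (≈-6.1111) theta=-13/162 (≈-0.0802)
After 6 (thin lens f=28): x=-55/9 (≈-6.1111) theta=313/2268 (≈0.1380)
After 7 (propagate distance d=6): x=-1997/378 (≈-5.2831) theta=313/2268 (≈0.1380)
After 8 (thin lens f=-18): x=-1997/378 (≈-5.2831) theta=-529/3402 (≈-0.1555)
After 9 (propagate distance d=42 (to screen)): x=-13397/1134 (≈-11.8139) theta=-529/3402 (≈-0.1555)
|theta_initial|=0.0000 |theta_final|=529/3402 (≈0.1555) -> increased

Answer: yes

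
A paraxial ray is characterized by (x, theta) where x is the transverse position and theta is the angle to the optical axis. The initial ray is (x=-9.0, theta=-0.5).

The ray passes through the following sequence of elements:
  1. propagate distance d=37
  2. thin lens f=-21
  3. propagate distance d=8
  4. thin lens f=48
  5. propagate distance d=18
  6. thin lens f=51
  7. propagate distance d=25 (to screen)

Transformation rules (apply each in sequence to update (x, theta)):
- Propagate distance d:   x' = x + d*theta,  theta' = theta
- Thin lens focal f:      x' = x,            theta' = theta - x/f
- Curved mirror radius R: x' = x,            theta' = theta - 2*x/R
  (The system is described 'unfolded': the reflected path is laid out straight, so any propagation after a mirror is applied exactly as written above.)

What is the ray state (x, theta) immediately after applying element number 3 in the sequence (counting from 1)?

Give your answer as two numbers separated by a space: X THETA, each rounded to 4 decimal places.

Answer: -41.9762 -1.8095

Derivation:
Initial: x=-9.0000 theta=-0.5000
After 1 (propagate distance d=37): x=-27.5000 theta=-0.5000
After 2 (thin lens f=-21): x=-27.5000 theta=-38/21 (≈-1.8095)
After 3 (propagate distance d=8): x=-1763/42 (≈-41.9762) theta=-38/21 (≈-1.8095)
Rounded to 4 decimal places: x = -41.9762, theta = -1.8095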